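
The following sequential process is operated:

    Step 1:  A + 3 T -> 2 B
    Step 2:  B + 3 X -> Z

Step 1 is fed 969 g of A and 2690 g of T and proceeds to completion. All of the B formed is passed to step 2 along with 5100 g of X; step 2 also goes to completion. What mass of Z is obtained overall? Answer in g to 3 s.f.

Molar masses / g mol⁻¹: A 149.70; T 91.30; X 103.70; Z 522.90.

Step 1:
n(A) = 969.0 / 149.70 = 6.473 mol
n(T) = 2690 / 91.30 = 29.46 mol
n/ν → A: 6.473, T: 9.820; A is limiting.
n(B) produced = (2/1) × 6.473 = 12.95 mol
Step 2:
n(B) available = 12.95 mol
n(X) = 5100 / 103.70 = 49.18 mol
n/ν → B: 12.95, X: 16.39; B is limiting.
n(Z) = (1/1) × 12.95 = 12.95 mol
mass = 12.95 × 522.90 = 6772 g

6770 g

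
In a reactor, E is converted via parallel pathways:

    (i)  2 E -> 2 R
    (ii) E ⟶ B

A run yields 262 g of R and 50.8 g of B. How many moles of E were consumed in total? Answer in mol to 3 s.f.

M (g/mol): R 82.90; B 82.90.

3.77 mol

n(R) = 262 / 82.90 = 3.160 mol
n(B) = 50.8 / 82.90 = 0.6128 mol
n(E) via (i) = (2/2)×3.160 = 3.160 mol
n(E) via (ii) = (1/1)×0.6128 = 0.6128 mol
total n(E) = 3.160 + 0.6128 = 3.773 mol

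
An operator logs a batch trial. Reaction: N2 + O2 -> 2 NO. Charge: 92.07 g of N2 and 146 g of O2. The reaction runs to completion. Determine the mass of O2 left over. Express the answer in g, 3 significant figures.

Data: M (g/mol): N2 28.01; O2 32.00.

40.8 g

n(N2) = 92.07 / 28.01 = 3.287 mol
n(O2) = 146.0 / 32.00 = 4.563 mol
n/ν for N2 = 3.287/1 = 3.287
n/ν for O2 = 4.563/1 = 4.563
Smallest n/ν is N2 → limiting reagent.
O2 consumed = (1/1) × 3.287 = 3.287 mol
O2 remaining = 4.563 − 3.287 = 1.276 mol
mass = 1.276 × 32.00 = 40.83 g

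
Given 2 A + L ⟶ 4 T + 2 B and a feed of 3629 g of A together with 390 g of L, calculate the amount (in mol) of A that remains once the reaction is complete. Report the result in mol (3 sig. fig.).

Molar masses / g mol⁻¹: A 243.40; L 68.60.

3.54 mol

n(A) = 3629 / 243.40 = 14.91 mol
n(L) = 390.0 / 68.60 = 5.685 mol
n/ν → A: 7.455, L: 5.685; L is limiting.
A consumed = (2/1) × 5.685 = 11.37 mol
A remaining = 14.91 − 11.37 = 3.540 mol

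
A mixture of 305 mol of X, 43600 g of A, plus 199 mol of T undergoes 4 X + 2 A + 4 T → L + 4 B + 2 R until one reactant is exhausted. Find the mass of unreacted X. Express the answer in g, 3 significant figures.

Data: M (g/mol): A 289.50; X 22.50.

2390 g

n(X) = 305.0 mol
n(A) = 43600 / 289.50 = 150.6 mol
n(T) = 199.0 mol
n/ν → X: 76.25, A: 75.30, T: 49.75; T is limiting.
X consumed = (4/4) × 199.0 = 199.0 mol
X remaining = 305.0 − 199.0 = 106.0 mol
mass = 106.0 × 22.50 = 2385 g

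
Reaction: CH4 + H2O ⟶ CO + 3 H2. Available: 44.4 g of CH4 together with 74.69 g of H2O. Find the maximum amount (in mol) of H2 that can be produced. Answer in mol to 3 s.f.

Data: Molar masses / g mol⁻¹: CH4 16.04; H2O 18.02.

n(CH4) = 44.40 / 16.04 = 2.768 mol
n(H2O) = 74.69 / 18.02 = 4.145 mol
n/ν → CH4: 2.768, H2O: 4.145; CH4 is limiting.
n(H2) = (3/1) × 2.768 = 8.304 mol

8.30 mol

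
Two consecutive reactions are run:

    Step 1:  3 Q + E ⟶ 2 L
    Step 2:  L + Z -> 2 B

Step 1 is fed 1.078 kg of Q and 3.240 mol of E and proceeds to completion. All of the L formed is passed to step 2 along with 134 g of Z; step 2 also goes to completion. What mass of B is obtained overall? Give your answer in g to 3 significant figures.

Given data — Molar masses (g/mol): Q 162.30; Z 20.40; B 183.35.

1620 g

Step 1:
n(Q) = 1.078×1000 / 162.30 = 6.642 mol
n(E) = 3.240 mol
n/ν for Q = 6.642/3 = 2.214
n/ν for E = 3.240/1 = 3.240
Smallest n/ν is Q → limiting reagent.
n(L) produced = (2/3) × 6.642 = 4.428 mol
Step 2:
n(L) available = 4.428 mol
n(Z) = 134.0 / 20.40 = 6.569 mol
n/ν for L = 4.428/1 = 4.428
n/ν for Z = 6.569/1 = 6.569
Smallest n/ν is L → limiting reagent.
n(B) = (2/1) × 4.428 = 8.856 mol
mass = 8.856 × 183.35 = 1624 g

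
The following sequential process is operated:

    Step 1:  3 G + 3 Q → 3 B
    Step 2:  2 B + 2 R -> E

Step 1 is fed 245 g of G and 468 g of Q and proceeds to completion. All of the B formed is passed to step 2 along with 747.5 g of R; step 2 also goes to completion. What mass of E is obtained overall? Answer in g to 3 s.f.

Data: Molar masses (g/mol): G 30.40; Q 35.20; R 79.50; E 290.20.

1170 g

Step 1:
n(G) = 245.0 / 30.40 = 8.059 mol
n(Q) = 468.0 / 35.20 = 13.30 mol
n/ν → G: 2.686, Q: 4.433; G is limiting.
n(B) produced = (3/3) × 8.059 = 8.059 mol
Step 2:
n(B) available = 8.059 mol
n(R) = 747.5 / 79.50 = 9.403 mol
n/ν → B: 4.030, R: 4.702; B is limiting.
n(E) = (1/2) × 8.059 = 4.030 mol
mass = 4.030 × 290.20 = 1170 g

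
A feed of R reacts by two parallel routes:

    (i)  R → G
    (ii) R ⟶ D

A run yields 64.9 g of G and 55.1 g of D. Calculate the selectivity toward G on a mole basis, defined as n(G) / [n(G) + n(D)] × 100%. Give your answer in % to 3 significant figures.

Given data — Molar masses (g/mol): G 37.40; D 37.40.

n(G) = 64.9 / 37.40 = 1.735 mol
n(D) = 55.1 / 37.40 = 1.473 mol
selectivity = 1.735/(1.735+1.473) × 100 = 54.08 %

54.1 %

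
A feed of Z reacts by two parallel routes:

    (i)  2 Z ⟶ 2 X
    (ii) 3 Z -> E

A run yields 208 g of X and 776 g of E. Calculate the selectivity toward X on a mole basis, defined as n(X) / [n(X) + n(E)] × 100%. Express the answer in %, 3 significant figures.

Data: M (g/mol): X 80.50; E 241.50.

44.6 %

n(X) = 208 / 80.50 = 2.584 mol
n(E) = 776 / 241.50 = 3.213 mol
selectivity = 2.584/(2.584+3.213) × 100 = 44.57 %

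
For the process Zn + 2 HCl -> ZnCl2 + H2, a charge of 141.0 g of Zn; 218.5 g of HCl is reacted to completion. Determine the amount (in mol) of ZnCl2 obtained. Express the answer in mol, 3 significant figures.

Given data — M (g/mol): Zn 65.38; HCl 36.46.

2.16 mol

n(Zn) = 141.0 / 65.38 = 2.157 mol
n(HCl) = 218.5 / 36.46 = 5.993 mol
n/ν → Zn: 2.157, HCl: 2.997; Zn is limiting.
n(ZnCl2) = (1/1) × 2.157 = 2.157 mol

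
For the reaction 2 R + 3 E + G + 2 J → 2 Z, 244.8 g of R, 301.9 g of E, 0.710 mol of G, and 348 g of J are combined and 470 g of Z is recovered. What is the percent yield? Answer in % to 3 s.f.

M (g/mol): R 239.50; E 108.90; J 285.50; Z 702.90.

n(R) = 244.8 / 239.50 = 1.022 mol
n(E) = 301.9 / 108.90 = 2.772 mol
n(G) = 0.7100 mol
n(J) = 348.0 / 285.50 = 1.219 mol
n/ν for R = 1.022/2 = 0.5110
n/ν for E = 2.772/3 = 0.9240
n/ν for G = 0.7100/1 = 0.7100
n/ν for J = 1.219/2 = 0.6095
Smallest n/ν is R → limiting reagent.
theoretical n(Z) = (2/2) × 1.022 = 1.022 mol → 718.4 g
% yield = 470 / 718.4 × 100 = 65.42 %

65.4 %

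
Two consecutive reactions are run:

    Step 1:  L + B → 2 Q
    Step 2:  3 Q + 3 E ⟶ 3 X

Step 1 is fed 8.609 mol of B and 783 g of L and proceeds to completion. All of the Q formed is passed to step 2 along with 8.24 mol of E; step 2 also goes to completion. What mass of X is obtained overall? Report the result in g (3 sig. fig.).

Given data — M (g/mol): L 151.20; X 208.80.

Step 1:
n(B) = 8.609 mol
n(L) = 783.0 / 151.20 = 5.179 mol
n/ν for B = 8.609/1 = 8.609
n/ν for L = 5.179/1 = 5.179
Smallest n/ν is L → limiting reagent.
n(Q) produced = (2/1) × 5.179 = 10.36 mol
Step 2:
n(Q) available = 10.36 mol
n(E) = 8.240 mol
n/ν for Q = 10.36/3 = 3.453
n/ν for E = 8.240/3 = 2.747
Smallest n/ν is E → limiting reagent.
n(X) = (3/3) × 8.240 = 8.240 mol
mass = 8.240 × 208.80 = 1721 g

1720 g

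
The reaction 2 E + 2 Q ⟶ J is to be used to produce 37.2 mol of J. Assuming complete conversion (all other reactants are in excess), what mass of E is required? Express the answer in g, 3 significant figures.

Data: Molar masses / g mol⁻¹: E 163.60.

12200 g

n(J) = 37.20 mol
n(E) = (2/1) × 37.20 = 74.40 mol
mass = 74.40 × 163.60 = 12170 g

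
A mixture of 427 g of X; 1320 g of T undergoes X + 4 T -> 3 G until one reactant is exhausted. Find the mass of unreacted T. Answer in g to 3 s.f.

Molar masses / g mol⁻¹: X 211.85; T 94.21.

560 g

n(X) = 427.0 / 211.85 = 2.016 mol
n(T) = 1320 / 94.21 = 14.01 mol
n/ν for X = 2.016/1 = 2.016
n/ν for T = 14.01/4 = 3.503
Smallest n/ν is X → limiting reagent.
T consumed = (4/1) × 2.016 = 8.064 mol
T remaining = 14.01 − 8.064 = 5.946 mol
mass = 5.946 × 94.21 = 560.2 g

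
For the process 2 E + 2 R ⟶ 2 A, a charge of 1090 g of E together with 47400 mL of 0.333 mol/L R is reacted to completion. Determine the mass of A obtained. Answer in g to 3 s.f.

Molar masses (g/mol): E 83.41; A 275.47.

n(E) = 1090 / 83.41 = 13.07 mol
n(R) = 0.333 × 47400/1000 = 15.78 mol
n/ν for E = 13.07/2 = 6.535
n/ν for R = 15.78/2 = 7.890
Smallest n/ν is E → limiting reagent.
n(A) = (2/2) × 13.07 = 13.07 mol
mass = 13.07 × 275.47 = 3600 g

3600 g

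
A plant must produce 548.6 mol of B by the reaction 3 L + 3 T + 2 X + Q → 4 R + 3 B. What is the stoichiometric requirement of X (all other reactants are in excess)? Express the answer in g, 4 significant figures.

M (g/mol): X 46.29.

n(B) = 548.6 mol
n(X) = (2/3) × 548.6 = 365.7 mol
mass = 365.7 × 46.29 = 16930 g

16930 g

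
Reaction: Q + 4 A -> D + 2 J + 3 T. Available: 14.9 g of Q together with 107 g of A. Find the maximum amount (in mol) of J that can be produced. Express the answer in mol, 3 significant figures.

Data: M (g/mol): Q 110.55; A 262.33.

n(Q) = 14.90 / 110.55 = 0.1348 mol
n(A) = 107.0 / 262.33 = 0.4079 mol
n/ν for Q = 0.1348/1 = 0.1348
n/ν for A = 0.4079/4 = 0.1020
Smallest n/ν is A → limiting reagent.
n(J) = (2/4) × 0.4079 = 0.2040 mol

0.204 mol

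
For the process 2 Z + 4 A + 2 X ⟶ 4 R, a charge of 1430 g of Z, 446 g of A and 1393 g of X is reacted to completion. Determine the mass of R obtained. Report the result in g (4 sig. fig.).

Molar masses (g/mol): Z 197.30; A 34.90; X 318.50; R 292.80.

n(Z) = 1430 / 197.30 = 7.248 mol
n(A) = 446.0 / 34.90 = 12.78 mol
n(X) = 1393 / 318.50 = 4.374 mol
n/ν → Z: 3.624, A: 3.195, X: 2.187; X is limiting.
n(R) = (4/2) × 4.374 = 8.748 mol
mass = 8.748 × 292.80 = 2561 g

2561 g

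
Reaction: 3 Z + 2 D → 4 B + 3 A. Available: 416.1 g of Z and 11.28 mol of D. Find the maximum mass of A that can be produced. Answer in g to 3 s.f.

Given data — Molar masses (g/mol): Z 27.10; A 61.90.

n(Z) = 416.1 / 27.10 = 15.35 mol
n(D) = 11.28 mol
n/ν → Z: 5.117, D: 5.640; Z is limiting.
n(A) = (3/3) × 15.35 = 15.35 mol
mass = 15.35 × 61.90 = 950.2 g

950 g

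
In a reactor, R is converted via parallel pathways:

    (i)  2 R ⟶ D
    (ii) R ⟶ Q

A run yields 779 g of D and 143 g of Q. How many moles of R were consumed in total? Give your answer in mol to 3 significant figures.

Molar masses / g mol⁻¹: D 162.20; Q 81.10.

11.4 mol

n(D) = 779 / 162.20 = 4.803 mol
n(Q) = 143 / 81.10 = 1.763 mol
n(R) via (i) = (2/1)×4.803 = 9.606 mol
n(R) via (ii) = (1/1)×1.763 = 1.763 mol
total n(R) = 9.606 + 1.763 = 11.37 mol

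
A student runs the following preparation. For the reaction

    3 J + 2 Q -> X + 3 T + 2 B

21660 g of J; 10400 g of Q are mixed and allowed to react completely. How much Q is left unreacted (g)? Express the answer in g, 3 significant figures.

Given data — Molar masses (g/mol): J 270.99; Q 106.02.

n(J) = 21660 / 270.99 = 79.93 mol
n(Q) = 10400 / 106.02 = 98.09 mol
n/ν for J = 79.93/3 = 26.64
n/ν for Q = 98.09/2 = 49.05
Smallest n/ν is J → limiting reagent.
Q consumed = (2/3) × 79.93 = 53.29 mol
Q remaining = 98.09 − 53.29 = 44.80 mol
mass = 44.80 × 106.02 = 4750 g

4750 g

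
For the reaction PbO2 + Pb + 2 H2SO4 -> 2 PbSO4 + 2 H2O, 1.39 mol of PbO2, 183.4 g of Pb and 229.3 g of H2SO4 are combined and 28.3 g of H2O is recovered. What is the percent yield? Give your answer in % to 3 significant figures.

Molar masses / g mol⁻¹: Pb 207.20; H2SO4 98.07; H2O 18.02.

88.7 %

n(PbO2) = 1.390 mol
n(Pb) = 183.4 / 207.20 = 0.8851 mol
n(H2SO4) = 229.3 / 98.07 = 2.338 mol
n/ν for PbO2 = 1.390/1 = 1.390
n/ν for Pb = 0.8851/1 = 0.8851
n/ν for H2SO4 = 2.338/2 = 1.169
Smallest n/ν is Pb → limiting reagent.
theoretical n(H2O) = (2/1) × 0.8851 = 1.770 mol → 31.90 g
% yield = 28.3 / 31.90 × 100 = 88.71 %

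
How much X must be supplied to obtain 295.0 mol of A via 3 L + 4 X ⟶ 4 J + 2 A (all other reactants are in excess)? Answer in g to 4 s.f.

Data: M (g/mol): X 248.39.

n(A) = 295.0 mol
n(X) = (4/2) × 295.0 = 590.0 mol
mass = 590.0 × 248.39 = 146600 g

146600 g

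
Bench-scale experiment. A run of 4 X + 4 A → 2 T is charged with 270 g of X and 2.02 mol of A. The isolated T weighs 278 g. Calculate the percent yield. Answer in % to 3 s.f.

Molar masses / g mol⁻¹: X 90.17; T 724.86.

n(X) = 270.0 / 90.17 = 2.994 mol
n(A) = 2.020 mol
n/ν for X = 2.994/4 = 0.7485
n/ν for A = 2.020/4 = 0.5050
Smallest n/ν is A → limiting reagent.
theoretical n(T) = (2/4) × 2.020 = 1.010 mol → 732.1 g
% yield = 278 / 732.1 × 100 = 37.97 %

38.0 %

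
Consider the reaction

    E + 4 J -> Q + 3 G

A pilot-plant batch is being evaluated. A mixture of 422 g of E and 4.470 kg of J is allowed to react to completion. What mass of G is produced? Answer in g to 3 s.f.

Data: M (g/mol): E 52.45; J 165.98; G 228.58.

4620 g

n(E) = 422.0 / 52.45 = 8.046 mol
n(J) = 4.470×1000 / 165.98 = 26.93 mol
n/ν for E = 8.046/1 = 8.046
n/ν for J = 26.93/4 = 6.733
Smallest n/ν is J → limiting reagent.
n(G) = (3/4) × 26.93 = 20.20 mol
mass = 20.20 × 228.58 = 4617 g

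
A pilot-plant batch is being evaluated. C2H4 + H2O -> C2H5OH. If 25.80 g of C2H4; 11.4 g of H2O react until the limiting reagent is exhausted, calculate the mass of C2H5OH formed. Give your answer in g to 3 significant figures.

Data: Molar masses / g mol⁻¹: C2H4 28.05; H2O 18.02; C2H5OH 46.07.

n(C2H4) = 25.80 / 28.05 = 0.9198 mol
n(H2O) = 11.40 / 18.02 = 0.6326 mol
n/ν → C2H4: 0.9198, H2O: 0.6326; H2O is limiting.
n(C2H5OH) = (1/1) × 0.6326 = 0.6326 mol
mass = 0.6326 × 46.07 = 29.14 g

29.1 g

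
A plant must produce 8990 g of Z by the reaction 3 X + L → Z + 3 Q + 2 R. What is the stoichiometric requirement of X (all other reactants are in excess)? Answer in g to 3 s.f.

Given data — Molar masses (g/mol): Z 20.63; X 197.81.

n(Z) = 8990 / 20.63 = 435.8 mol
n(X) = (3/1) × 435.8 = 1307 mol
mass = 1307 × 197.81 = 258500 g

259000 g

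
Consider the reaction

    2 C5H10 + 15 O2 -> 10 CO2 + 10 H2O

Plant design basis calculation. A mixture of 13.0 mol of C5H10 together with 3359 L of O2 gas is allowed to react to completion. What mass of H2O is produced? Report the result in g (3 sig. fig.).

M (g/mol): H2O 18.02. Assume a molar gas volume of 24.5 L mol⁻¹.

n(C5H10) = 13.00 mol
n(O2) = 3359 / 24.5 = 137.1 mol
n/ν → C5H10: 6.500, O2: 9.140; C5H10 is limiting.
n(H2O) = (10/2) × 13.00 = 65.00 mol
mass = 65.00 × 18.02 = 1171 g

1170 g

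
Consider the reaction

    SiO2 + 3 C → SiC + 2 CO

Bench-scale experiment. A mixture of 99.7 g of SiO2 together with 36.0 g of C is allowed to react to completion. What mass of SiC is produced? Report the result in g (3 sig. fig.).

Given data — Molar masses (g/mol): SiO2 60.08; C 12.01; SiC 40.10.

n(SiO2) = 99.70 / 60.08 = 1.659 mol
n(C) = 36.00 / 12.01 = 2.998 mol
n/ν → SiO2: 1.659, C: 0.9993; C is limiting.
n(SiC) = (1/3) × 2.998 = 0.9993 mol
mass = 0.9993 × 40.10 = 40.07 g

40.1 g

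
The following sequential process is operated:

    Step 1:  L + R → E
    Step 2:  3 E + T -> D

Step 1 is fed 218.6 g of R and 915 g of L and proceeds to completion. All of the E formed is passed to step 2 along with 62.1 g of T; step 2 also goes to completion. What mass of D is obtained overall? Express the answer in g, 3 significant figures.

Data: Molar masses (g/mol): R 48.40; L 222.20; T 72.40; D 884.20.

Step 1:
n(R) = 218.6 / 48.40 = 4.517 mol
n(L) = 915.0 / 222.20 = 4.118 mol
n/ν → R: 4.517, L: 4.118; L is limiting.
n(E) produced = (1/1) × 4.118 = 4.118 mol
Step 2:
n(E) available = 4.118 mol
n(T) = 62.10 / 72.40 = 0.8577 mol
n/ν → E: 1.373, T: 0.8577; T is limiting.
n(D) = (1/1) × 0.8577 = 0.8577 mol
mass = 0.8577 × 884.20 = 758.4 g

758 g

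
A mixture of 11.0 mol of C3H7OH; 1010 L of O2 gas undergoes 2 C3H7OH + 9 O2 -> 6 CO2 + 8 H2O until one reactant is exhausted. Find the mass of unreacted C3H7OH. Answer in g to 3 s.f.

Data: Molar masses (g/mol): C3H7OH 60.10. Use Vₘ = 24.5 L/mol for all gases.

111 g

n(C3H7OH) = 11.00 mol
n(O2) = 1010 / 24.5 = 41.22 mol
n/ν for C3H7OH = 11.00/2 = 5.500
n/ν for O2 = 41.22/9 = 4.580
Smallest n/ν is O2 → limiting reagent.
C3H7OH consumed = (2/9) × 41.22 = 9.160 mol
C3H7OH remaining = 11.00 − 9.160 = 1.840 mol
mass = 1.840 × 60.10 = 110.6 g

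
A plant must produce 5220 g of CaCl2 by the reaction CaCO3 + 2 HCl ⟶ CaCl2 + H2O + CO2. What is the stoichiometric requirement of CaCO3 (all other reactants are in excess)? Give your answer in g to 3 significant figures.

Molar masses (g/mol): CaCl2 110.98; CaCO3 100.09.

n(CaCl2) = 5220 / 110.98 = 47.04 mol
n(CaCO3) = (1/1) × 47.04 = 47.04 mol
mass = 47.04 × 100.09 = 4708 g

4710 g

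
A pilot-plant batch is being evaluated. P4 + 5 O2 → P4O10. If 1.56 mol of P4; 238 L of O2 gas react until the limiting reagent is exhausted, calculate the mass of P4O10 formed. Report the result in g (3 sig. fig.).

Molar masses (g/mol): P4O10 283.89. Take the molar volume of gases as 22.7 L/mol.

n(P4) = 1.560 mol
n(O2) = 238.0 / 22.7 = 10.48 mol
n/ν for P4 = 1.560/1 = 1.560
n/ν for O2 = 10.48/5 = 2.096
Smallest n/ν is P4 → limiting reagent.
n(P4O10) = (1/1) × 1.560 = 1.560 mol
mass = 1.560 × 283.89 = 442.9 g

443 g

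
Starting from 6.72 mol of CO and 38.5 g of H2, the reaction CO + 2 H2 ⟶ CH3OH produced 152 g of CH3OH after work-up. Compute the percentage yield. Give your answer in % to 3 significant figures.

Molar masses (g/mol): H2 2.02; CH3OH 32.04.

70.6 %

n(CO) = 6.720 mol
n(H2) = 38.50 / 2.02 = 19.06 mol
n/ν for CO = 6.720/1 = 6.720
n/ν for H2 = 19.06/2 = 9.530
Smallest n/ν is CO → limiting reagent.
theoretical n(CH3OH) = (1/1) × 6.720 = 6.720 mol → 215.3 g
% yield = 152 / 215.3 × 100 = 70.60 %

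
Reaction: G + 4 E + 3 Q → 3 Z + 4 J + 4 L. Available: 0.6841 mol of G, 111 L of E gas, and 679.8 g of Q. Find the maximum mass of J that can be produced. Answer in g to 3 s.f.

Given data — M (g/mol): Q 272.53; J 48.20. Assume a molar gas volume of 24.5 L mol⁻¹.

132 g

n(G) = 0.6841 mol
n(E) = 111.0 / 24.5 = 4.531 mol
n(Q) = 679.8 / 272.53 = 2.494 mol
n/ν → G: 0.6841, E: 1.133, Q: 0.8313; G is limiting.
n(J) = (4/1) × 0.6841 = 2.736 mol
mass = 2.736 × 48.20 = 131.9 g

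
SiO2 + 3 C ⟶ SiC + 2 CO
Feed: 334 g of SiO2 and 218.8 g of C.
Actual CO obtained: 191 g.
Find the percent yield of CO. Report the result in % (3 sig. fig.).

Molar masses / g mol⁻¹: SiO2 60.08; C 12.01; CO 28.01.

61.3 %

n(SiO2) = 334.0 / 60.08 = 5.559 mol
n(C) = 218.8 / 12.01 = 18.22 mol
n/ν for SiO2 = 5.559/1 = 5.559
n/ν for C = 18.22/3 = 6.073
Smallest n/ν is SiO2 → limiting reagent.
theoretical n(CO) = (2/1) × 5.559 = 11.12 mol → 311.5 g
% yield = 191 / 311.5 × 100 = 61.32 %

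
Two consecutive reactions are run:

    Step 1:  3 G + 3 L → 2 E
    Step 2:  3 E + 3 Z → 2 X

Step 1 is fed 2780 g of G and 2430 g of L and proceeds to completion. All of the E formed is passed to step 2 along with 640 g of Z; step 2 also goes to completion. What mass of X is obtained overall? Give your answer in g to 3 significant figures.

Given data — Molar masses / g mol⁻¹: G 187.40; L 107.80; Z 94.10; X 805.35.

3650 g

Step 1:
n(G) = 2780 / 187.40 = 14.83 mol
n(L) = 2430 / 107.80 = 22.54 mol
n/ν for G = 14.83/3 = 4.943
n/ν for L = 22.54/3 = 7.513
Smallest n/ν is G → limiting reagent.
n(E) produced = (2/3) × 14.83 = 9.887 mol
Step 2:
n(E) available = 9.887 mol
n(Z) = 640.0 / 94.10 = 6.801 mol
n/ν for E = 9.887/3 = 3.296
n/ν for Z = 6.801/3 = 2.267
Smallest n/ν is Z → limiting reagent.
n(X) = (2/3) × 6.801 = 4.534 mol
mass = 4.534 × 805.35 = 3651 g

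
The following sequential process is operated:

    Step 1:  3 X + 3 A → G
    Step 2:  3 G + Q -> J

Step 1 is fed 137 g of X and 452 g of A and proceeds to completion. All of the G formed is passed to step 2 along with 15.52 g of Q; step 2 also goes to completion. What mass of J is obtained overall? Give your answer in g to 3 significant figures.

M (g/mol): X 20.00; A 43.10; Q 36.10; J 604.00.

260 g

Step 1:
n(X) = 137.0 / 20.00 = 6.850 mol
n(A) = 452.0 / 43.10 = 10.49 mol
n/ν → X: 2.283, A: 3.497; X is limiting.
n(G) produced = (1/3) × 6.850 = 2.283 mol
Step 2:
n(G) available = 2.283 mol
n(Q) = 15.52 / 36.10 = 0.4299 mol
n/ν → G: 0.7610, Q: 0.4299; Q is limiting.
n(J) = (1/1) × 0.4299 = 0.4299 mol
mass = 0.4299 × 604.00 = 259.7 g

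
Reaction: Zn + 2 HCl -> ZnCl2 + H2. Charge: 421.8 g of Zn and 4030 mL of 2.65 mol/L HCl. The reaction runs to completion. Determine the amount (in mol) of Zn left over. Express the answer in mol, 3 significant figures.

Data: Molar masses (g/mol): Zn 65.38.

n(Zn) = 421.8 / 65.38 = 6.452 mol
n(HCl) = 2.65 × 4030/1000 = 10.68 mol
n/ν → Zn: 6.452, HCl: 5.340; HCl is limiting.
Zn consumed = (1/2) × 10.68 = 5.340 mol
Zn remaining = 6.452 − 5.340 = 1.112 mol

1.11 mol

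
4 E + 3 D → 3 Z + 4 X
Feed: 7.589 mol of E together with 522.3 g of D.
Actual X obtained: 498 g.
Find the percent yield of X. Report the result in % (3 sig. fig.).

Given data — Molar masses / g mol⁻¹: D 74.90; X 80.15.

n(E) = 7.589 mol
n(D) = 522.3 / 74.90 = 6.973 mol
n/ν → E: 1.897, D: 2.324; E is limiting.
theoretical n(X) = (4/4) × 7.589 = 7.589 mol → 608.3 g
% yield = 498 / 608.3 × 100 = 81.87 %

81.9 %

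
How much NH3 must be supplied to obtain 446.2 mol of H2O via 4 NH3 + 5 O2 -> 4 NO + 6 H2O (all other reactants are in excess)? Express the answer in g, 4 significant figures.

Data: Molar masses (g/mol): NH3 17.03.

5066 g

n(H2O) = 446.2 mol
n(NH3) = (4/6) × 446.2 = 297.5 mol
mass = 297.5 × 17.03 = 5066 g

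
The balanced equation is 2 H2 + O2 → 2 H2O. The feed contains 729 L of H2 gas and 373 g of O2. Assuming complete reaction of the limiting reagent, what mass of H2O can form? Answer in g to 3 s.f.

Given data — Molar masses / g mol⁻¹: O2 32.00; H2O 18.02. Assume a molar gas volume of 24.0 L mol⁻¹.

n(H2) = 729.0 / 24.0 = 30.38 mol
n(O2) = 373.0 / 32.00 = 11.66 mol
n/ν → H2: 15.19, O2: 11.66; O2 is limiting.
n(H2O) = (2/1) × 11.66 = 23.32 mol
mass = 23.32 × 18.02 = 420.2 g

420 g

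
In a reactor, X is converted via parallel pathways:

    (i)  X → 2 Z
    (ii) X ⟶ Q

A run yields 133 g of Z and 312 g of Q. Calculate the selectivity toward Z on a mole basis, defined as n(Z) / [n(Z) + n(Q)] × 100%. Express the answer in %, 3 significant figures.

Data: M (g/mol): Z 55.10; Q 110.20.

46.0 %

n(Z) = 133 / 55.10 = 2.414 mol
n(Q) = 312 / 110.20 = 2.831 mol
selectivity = 2.414/(2.414+2.831) × 100 = 46.02 %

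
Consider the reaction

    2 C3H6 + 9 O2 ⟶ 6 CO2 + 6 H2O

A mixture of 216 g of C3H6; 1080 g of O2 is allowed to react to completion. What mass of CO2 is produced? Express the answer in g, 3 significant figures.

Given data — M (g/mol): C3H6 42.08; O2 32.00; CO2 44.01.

n(C3H6) = 216.0 / 42.08 = 5.133 mol
n(O2) = 1080 / 32.00 = 33.75 mol
n/ν for C3H6 = 5.133/2 = 2.567
n/ν for O2 = 33.75/9 = 3.750
Smallest n/ν is C3H6 → limiting reagent.
n(CO2) = (6/2) × 5.133 = 15.40 mol
mass = 15.40 × 44.01 = 677.8 g

678 g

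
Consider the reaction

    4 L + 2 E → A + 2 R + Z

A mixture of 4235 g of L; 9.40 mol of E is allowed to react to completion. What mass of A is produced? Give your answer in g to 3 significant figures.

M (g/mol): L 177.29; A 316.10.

n(L) = 4235 / 177.29 = 23.89 mol
n(E) = 9.400 mol
n/ν for L = 23.89/4 = 5.973
n/ν for E = 9.400/2 = 4.700
Smallest n/ν is E → limiting reagent.
n(A) = (1/2) × 9.400 = 4.700 mol
mass = 4.700 × 316.10 = 1486 g

1490 g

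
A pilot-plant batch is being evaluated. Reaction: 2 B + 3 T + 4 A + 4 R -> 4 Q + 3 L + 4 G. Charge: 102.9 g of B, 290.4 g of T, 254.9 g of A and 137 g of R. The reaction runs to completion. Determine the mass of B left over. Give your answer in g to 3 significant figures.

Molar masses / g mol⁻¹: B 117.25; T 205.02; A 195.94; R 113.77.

n(B) = 102.9 / 117.25 = 0.8776 mol
n(T) = 290.4 / 205.02 = 1.416 mol
n(A) = 254.9 / 195.94 = 1.301 mol
n(R) = 137.0 / 113.77 = 1.204 mol
n/ν for B = 0.8776/2 = 0.4388
n/ν for T = 1.416/3 = 0.4720
n/ν for A = 1.301/4 = 0.3253
n/ν for R = 1.204/4 = 0.3010
Smallest n/ν is R → limiting reagent.
B consumed = (2/4) × 1.204 = 0.6020 mol
B remaining = 0.8776 − 0.6020 = 0.2756 mol
mass = 0.2756 × 117.25 = 32.31 g

32.3 g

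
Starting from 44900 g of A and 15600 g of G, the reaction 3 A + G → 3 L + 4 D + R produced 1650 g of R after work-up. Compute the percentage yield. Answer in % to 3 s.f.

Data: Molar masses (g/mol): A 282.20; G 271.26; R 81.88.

n(A) = 44900 / 282.20 = 159.1 mol
n(G) = 15600 / 271.26 = 57.51 mol
n/ν for A = 159.1/3 = 53.03
n/ν for G = 57.51/1 = 57.51
Smallest n/ν is A → limiting reagent.
theoretical n(R) = (1/3) × 159.1 = 53.03 mol → 4342 g
% yield = 1650 / 4342 × 100 = 38.00 %

38.0 %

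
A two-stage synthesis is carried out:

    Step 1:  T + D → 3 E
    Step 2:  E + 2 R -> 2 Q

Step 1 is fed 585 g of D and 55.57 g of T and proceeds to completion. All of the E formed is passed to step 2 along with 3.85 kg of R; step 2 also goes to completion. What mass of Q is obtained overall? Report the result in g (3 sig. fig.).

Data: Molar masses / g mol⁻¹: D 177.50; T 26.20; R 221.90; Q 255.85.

3260 g

Step 1:
n(D) = 585.0 / 177.50 = 3.296 mol
n(T) = 55.57 / 26.20 = 2.121 mol
n/ν → D: 3.296, T: 2.121; T is limiting.
n(E) produced = (3/1) × 2.121 = 6.363 mol
Step 2:
n(E) available = 6.363 mol
n(R) = 3.850×1000 / 221.90 = 17.35 mol
n/ν → E: 6.363, R: 8.675; E is limiting.
n(Q) = (2/1) × 6.363 = 12.73 mol
mass = 12.73 × 255.85 = 3257 g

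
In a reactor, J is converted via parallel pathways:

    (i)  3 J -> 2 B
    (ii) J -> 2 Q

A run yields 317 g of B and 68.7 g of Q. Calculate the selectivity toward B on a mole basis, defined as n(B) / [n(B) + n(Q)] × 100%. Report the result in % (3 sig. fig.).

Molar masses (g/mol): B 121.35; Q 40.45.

60.6 %

n(B) = 317 / 121.35 = 2.612 mol
n(Q) = 68.7 / 40.45 = 1.698 mol
selectivity = 2.612/(2.612+1.698) × 100 = 60.60 %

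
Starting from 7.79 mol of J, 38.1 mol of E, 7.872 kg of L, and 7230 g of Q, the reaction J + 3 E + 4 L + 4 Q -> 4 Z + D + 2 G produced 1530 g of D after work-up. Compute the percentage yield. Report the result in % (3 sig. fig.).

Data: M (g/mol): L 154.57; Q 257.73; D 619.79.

35.2 %

n(J) = 7.790 mol
n(E) = 38.10 mol
n(L) = 7.872×1000 / 154.57 = 50.93 mol
n(Q) = 7230 / 257.73 = 28.05 mol
n/ν for J = 7.790/1 = 7.790
n/ν for E = 38.10/3 = 12.70
n/ν for L = 50.93/4 = 12.73
n/ν for Q = 28.05/4 = 7.013
Smallest n/ν is Q → limiting reagent.
theoretical n(D) = (1/4) × 28.05 = 7.013 mol → 4347 g
% yield = 1530 / 4347 × 100 = 35.20 %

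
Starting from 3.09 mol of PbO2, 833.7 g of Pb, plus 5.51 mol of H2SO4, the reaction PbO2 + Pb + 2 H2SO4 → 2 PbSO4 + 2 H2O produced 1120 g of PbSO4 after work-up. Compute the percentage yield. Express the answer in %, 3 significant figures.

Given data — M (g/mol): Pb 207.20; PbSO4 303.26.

67.0 %

n(PbO2) = 3.090 mol
n(Pb) = 833.7 / 207.20 = 4.024 mol
n(H2SO4) = 5.510 mol
n/ν for PbO2 = 3.090/1 = 3.090
n/ν for Pb = 4.024/1 = 4.024
n/ν for H2SO4 = 5.510/2 = 2.755
Smallest n/ν is H2SO4 → limiting reagent.
theoretical n(PbSO4) = (2/2) × 5.510 = 5.510 mol → 1671 g
% yield = 1120 / 1671 × 100 = 67.03 %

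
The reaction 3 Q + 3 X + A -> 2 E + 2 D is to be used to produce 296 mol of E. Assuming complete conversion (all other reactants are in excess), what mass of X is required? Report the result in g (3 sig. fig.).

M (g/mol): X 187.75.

n(E) = 296.0 mol
n(X) = (3/2) × 296.0 = 444.0 mol
mass = 444.0 × 187.75 = 83360 g

83400 g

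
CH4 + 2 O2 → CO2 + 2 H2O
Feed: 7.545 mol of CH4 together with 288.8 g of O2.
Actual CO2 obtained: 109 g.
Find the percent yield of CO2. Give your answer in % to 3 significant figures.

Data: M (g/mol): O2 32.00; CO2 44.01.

n(CH4) = 7.545 mol
n(O2) = 288.8 / 32.00 = 9.025 mol
n/ν for CH4 = 7.545/1 = 7.545
n/ν for O2 = 9.025/2 = 4.513
Smallest n/ν is O2 → limiting reagent.
theoretical n(CO2) = (1/2) × 9.025 = 4.513 mol → 198.6 g
% yield = 109 / 198.6 × 100 = 54.88 %

54.9 %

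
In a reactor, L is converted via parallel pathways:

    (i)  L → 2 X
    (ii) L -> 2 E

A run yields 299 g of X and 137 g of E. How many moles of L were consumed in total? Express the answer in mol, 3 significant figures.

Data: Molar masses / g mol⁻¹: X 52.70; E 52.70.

4.14 mol

n(X) = 299 / 52.70 = 5.674 mol
n(E) = 137 / 52.70 = 2.600 mol
n(L) via (i) = (1/2)×5.674 = 2.837 mol
n(L) via (ii) = (1/2)×2.600 = 1.300 mol
total n(L) = 2.837 + 1.300 = 4.137 mol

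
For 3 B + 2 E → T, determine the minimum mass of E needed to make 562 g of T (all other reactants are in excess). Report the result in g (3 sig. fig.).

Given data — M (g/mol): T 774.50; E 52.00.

n(T) = 562 / 774.50 = 0.7256 mol
n(E) = (2/1) × 0.7256 = 1.451 mol
mass = 1.451 × 52.00 = 75.45 g

75.5 g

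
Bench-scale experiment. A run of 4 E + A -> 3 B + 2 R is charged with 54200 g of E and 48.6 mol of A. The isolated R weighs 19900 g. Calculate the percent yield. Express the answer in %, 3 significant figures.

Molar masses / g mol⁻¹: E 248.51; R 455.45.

n(E) = 54200 / 248.51 = 218.1 mol
n(A) = 48.60 mol
n/ν → E: 54.53, A: 48.60; A is limiting.
theoretical n(R) = (2/1) × 48.60 = 97.20 mol → 44270 g
% yield = 19900 / 44270 × 100 = 44.95 %

45.0 %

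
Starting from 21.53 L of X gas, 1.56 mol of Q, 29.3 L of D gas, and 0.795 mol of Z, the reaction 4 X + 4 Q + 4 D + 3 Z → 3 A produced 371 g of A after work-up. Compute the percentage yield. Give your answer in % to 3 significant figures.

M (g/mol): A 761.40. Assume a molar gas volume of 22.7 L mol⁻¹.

n(X) = 21.53 / 22.7 = 0.9485 mol
n(Q) = 1.560 mol
n(D) = 29.30 / 22.7 = 1.291 mol
n(Z) = 0.7950 mol
n/ν → X: 0.2371, Q: 0.3900, D: 0.3228, Z: 0.2650; X is limiting.
theoretical n(A) = (3/4) × 0.9485 = 0.7114 mol → 541.7 g
% yield = 371 / 541.7 × 100 = 68.49 %

68.5 %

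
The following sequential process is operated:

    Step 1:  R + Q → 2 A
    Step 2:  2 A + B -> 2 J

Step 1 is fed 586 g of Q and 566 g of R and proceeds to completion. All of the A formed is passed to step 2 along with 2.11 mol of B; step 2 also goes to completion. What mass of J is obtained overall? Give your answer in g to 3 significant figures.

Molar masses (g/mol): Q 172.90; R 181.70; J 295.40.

Step 1:
n(Q) = 586.0 / 172.90 = 3.389 mol
n(R) = 566.0 / 181.70 = 3.115 mol
n/ν for Q = 3.389/1 = 3.389
n/ν for R = 3.115/1 = 3.115
Smallest n/ν is R → limiting reagent.
n(A) produced = (2/1) × 3.115 = 6.230 mol
Step 2:
n(A) available = 6.230 mol
n(B) = 2.110 mol
n/ν for A = 6.230/2 = 3.115
n/ν for B = 2.110/1 = 2.110
Smallest n/ν is B → limiting reagent.
n(J) = (2/1) × 2.110 = 4.220 mol
mass = 4.220 × 295.40 = 1247 g

1250 g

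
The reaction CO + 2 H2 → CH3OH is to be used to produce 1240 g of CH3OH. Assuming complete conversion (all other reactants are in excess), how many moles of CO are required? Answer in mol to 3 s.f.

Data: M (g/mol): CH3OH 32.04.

n(CH3OH) = 1240 / 32.04 = 38.70 mol
n(CO) = (1/1) × 38.70 = 38.70 mol

38.7 mol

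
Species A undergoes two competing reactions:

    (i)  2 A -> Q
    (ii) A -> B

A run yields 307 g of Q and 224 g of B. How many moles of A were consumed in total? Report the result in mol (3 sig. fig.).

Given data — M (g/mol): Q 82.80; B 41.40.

n(Q) = 307 / 82.80 = 3.708 mol
n(B) = 224 / 41.40 = 5.411 mol
n(A) via (i) = (2/1)×3.708 = 7.416 mol
n(A) via (ii) = (1/1)×5.411 = 5.411 mol
total n(A) = 7.416 + 5.411 = 12.83 mol

12.8 mol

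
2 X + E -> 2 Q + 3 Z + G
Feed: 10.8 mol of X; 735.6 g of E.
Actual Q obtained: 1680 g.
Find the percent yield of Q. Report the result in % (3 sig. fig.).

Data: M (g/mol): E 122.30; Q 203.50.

76.4 %

n(X) = 10.80 mol
n(E) = 735.6 / 122.30 = 6.015 mol
n/ν for X = 10.80/2 = 5.400
n/ν for E = 6.015/1 = 6.015
Smallest n/ν is X → limiting reagent.
theoretical n(Q) = (2/2) × 10.80 = 10.80 mol → 2198 g
% yield = 1680 / 2198 × 100 = 76.43 %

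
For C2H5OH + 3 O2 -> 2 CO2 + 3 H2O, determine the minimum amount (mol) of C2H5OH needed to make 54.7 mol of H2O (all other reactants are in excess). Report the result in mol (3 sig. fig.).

n(H2O) = 54.70 mol
n(C2H5OH) = (1/3) × 54.70 = 18.23 mol

18.2 mol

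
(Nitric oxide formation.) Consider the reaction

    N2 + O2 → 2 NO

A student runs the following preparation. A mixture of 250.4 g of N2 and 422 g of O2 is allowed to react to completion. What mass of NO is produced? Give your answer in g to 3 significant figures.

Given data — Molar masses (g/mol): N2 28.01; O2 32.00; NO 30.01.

n(N2) = 250.4 / 28.01 = 8.940 mol
n(O2) = 422.0 / 32.00 = 13.19 mol
n/ν for N2 = 8.940/1 = 8.940
n/ν for O2 = 13.19/1 = 13.19
Smallest n/ν is N2 → limiting reagent.
n(NO) = (2/1) × 8.940 = 17.88 mol
mass = 17.88 × 30.01 = 536.6 g

537 g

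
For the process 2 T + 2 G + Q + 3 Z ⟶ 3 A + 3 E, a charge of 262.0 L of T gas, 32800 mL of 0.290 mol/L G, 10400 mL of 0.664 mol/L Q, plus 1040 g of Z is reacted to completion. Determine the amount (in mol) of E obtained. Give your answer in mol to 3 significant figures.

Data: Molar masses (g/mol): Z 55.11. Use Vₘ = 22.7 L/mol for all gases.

14.3 mol

n(T) = 262.0 / 22.7 = 11.54 mol
n(G) = 0.290 × 32800/1000 = 9.512 mol
n(Q) = 0.664 × 10400/1000 = 6.906 mol
n(Z) = 1040 / 55.11 = 18.87 mol
n/ν for T = 11.54/2 = 5.770
n/ν for G = 9.512/2 = 4.756
n/ν for Q = 6.906/1 = 6.906
n/ν for Z = 18.87/3 = 6.290
Smallest n/ν is G → limiting reagent.
n(E) = (3/2) × 9.512 = 14.27 mol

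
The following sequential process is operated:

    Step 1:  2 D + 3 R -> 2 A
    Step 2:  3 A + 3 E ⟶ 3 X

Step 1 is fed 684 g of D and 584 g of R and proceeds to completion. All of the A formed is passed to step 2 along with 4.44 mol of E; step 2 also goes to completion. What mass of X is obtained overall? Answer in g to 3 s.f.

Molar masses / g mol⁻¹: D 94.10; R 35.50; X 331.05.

Step 1:
n(D) = 684.0 / 94.10 = 7.269 mol
n(R) = 584.0 / 35.50 = 16.45 mol
n/ν for D = 7.269/2 = 3.635
n/ν for R = 16.45/3 = 5.483
Smallest n/ν is D → limiting reagent.
n(A) produced = (2/2) × 7.269 = 7.269 mol
Step 2:
n(A) available = 7.269 mol
n(E) = 4.440 mol
n/ν for A = 7.269/3 = 2.423
n/ν for E = 4.440/3 = 1.480
Smallest n/ν is E → limiting reagent.
n(X) = (3/3) × 4.440 = 4.440 mol
mass = 4.440 × 331.05 = 1470 g

1470 g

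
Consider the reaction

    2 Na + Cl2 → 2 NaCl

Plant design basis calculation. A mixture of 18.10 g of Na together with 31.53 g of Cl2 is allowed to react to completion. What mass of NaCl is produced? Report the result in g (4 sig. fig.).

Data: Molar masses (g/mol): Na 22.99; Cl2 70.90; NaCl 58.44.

46.01 g

n(Na) = 18.10 / 22.99 = 0.7873 mol
n(Cl2) = 31.53 / 70.90 = 0.4447 mol
n/ν → Na: 0.3937, Cl2: 0.4447; Na is limiting.
n(NaCl) = (2/2) × 0.7873 = 0.7873 mol
mass = 0.7873 × 58.44 = 46.01 g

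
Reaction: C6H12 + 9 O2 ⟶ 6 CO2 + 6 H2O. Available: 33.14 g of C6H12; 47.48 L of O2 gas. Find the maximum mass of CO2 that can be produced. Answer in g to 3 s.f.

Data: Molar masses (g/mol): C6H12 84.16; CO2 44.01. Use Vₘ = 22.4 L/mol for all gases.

n(C6H12) = 33.14 / 84.16 = 0.3938 mol
n(O2) = 47.48 / 22.4 = 2.120 mol
n/ν for C6H12 = 0.3938/1 = 0.3938
n/ν for O2 = 2.120/9 = 0.2356
Smallest n/ν is O2 → limiting reagent.
n(CO2) = (6/9) × 2.120 = 1.413 mol
mass = 1.413 × 44.01 = 62.19 g

62.2 g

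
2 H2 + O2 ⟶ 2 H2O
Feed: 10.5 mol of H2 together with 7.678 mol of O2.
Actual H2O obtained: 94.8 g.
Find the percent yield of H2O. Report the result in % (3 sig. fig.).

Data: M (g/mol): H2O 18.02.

50.1 %

n(H2) = 10.50 mol
n(O2) = 7.678 mol
n/ν → H2: 5.250, O2: 7.678; H2 is limiting.
theoretical n(H2O) = (2/2) × 10.50 = 10.50 mol → 189.2 g
% yield = 94.8 / 189.2 × 100 = 50.11 %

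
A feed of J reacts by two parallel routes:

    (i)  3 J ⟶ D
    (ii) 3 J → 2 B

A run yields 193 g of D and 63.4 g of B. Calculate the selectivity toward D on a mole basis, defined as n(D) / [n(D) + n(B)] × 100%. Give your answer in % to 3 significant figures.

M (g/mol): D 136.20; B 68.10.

n(D) = 193 / 136.20 = 1.417 mol
n(B) = 63.4 / 68.10 = 0.9310 mol
selectivity = 1.417/(1.417+0.9310) × 100 = 60.35 %

60.4 %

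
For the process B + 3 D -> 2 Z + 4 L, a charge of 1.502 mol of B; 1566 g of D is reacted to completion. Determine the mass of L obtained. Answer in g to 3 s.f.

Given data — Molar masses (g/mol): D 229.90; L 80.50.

n(B) = 1.502 mol
n(D) = 1566 / 229.90 = 6.812 mol
n/ν → B: 1.502, D: 2.271; B is limiting.
n(L) = (4/1) × 1.502 = 6.008 mol
mass = 6.008 × 80.50 = 483.6 g

484 g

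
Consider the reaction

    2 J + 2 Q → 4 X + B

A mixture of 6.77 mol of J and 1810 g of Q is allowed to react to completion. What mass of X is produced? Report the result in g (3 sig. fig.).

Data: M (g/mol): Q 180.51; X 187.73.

2540 g

n(J) = 6.770 mol
n(Q) = 1810 / 180.51 = 10.03 mol
n/ν → J: 3.385, Q: 5.015; J is limiting.
n(X) = (4/2) × 6.770 = 13.54 mol
mass = 13.54 × 187.73 = 2542 g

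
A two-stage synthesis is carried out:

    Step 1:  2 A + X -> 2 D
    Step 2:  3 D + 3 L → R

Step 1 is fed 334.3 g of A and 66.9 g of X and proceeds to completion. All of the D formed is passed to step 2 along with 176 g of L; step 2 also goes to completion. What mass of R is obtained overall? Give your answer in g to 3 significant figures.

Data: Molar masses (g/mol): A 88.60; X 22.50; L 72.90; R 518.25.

417 g

Step 1:
n(A) = 334.3 / 88.60 = 3.773 mol
n(X) = 66.90 / 22.50 = 2.973 mol
n/ν for A = 3.773/2 = 1.887
n/ν for X = 2.973/1 = 2.973
Smallest n/ν is A → limiting reagent.
n(D) produced = (2/2) × 3.773 = 3.773 mol
Step 2:
n(D) available = 3.773 mol
n(L) = 176.0 / 72.90 = 2.414 mol
n/ν for D = 3.773/3 = 1.258
n/ν for L = 2.414/3 = 0.8047
Smallest n/ν is L → limiting reagent.
n(R) = (1/3) × 2.414 = 0.8047 mol
mass = 0.8047 × 518.25 = 417.0 g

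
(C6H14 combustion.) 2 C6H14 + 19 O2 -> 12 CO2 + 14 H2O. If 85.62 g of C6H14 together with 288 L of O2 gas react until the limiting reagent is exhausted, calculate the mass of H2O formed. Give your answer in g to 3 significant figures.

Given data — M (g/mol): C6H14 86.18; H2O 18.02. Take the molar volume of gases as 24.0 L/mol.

n(C6H14) = 85.62 / 86.18 = 0.9935 mol
n(O2) = 288.0 / 24.0 = 12.00 mol
n/ν for C6H14 = 0.9935/2 = 0.4968
n/ν for O2 = 12.00/19 = 0.6316
Smallest n/ν is C6H14 → limiting reagent.
n(H2O) = (14/2) × 0.9935 = 6.955 mol
mass = 6.955 × 18.02 = 125.3 g

125 g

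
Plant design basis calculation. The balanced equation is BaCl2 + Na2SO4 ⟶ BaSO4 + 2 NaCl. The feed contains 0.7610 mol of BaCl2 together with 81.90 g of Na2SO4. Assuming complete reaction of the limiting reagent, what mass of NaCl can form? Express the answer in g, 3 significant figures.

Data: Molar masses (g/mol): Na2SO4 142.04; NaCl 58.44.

n(BaCl2) = 0.7610 mol
n(Na2SO4) = 81.90 / 142.04 = 0.5766 mol
n/ν for BaCl2 = 0.7610/1 = 0.7610
n/ν for Na2SO4 = 0.5766/1 = 0.5766
Smallest n/ν is Na2SO4 → limiting reagent.
n(NaCl) = (2/1) × 0.5766 = 1.153 mol
mass = 1.153 × 58.44 = 67.38 g

67.4 g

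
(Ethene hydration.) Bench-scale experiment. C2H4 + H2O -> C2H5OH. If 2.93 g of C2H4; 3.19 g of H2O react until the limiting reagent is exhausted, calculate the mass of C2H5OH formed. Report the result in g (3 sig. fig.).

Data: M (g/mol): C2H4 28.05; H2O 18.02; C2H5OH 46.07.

4.81 g

n(C2H4) = 2.930 / 28.05 = 0.1045 mol
n(H2O) = 3.190 / 18.02 = 0.1770 mol
n/ν for C2H4 = 0.1045/1 = 0.1045
n/ν for H2O = 0.1770/1 = 0.1770
Smallest n/ν is C2H4 → limiting reagent.
n(C2H5OH) = (1/1) × 0.1045 = 0.1045 mol
mass = 0.1045 × 46.07 = 4.814 g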